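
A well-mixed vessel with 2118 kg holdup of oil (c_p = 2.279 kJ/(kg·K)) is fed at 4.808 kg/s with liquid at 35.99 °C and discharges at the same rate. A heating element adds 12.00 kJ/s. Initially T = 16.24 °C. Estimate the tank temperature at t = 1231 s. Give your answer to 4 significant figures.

M c_p dT/dt = ṁ c_p (T_in − T) + Q̇.
τ = M/ṁ = 440.516 s; T_ss = T_in + Q̇/(ṁ c_p) = 35.99 + 12.00/(4.808·2.279) = 37.0851 °C.
T approaches T_ss exponentially: T(t) = T_ss + (T₀ − T_ss) e^(−t/τ).
T(1231) = 37.0851 + (-20.8451)·e^(−1231/440.516) = 37.0851 + (-20.8451)·0.0611484 = 35.8105 °C.

35.81 °C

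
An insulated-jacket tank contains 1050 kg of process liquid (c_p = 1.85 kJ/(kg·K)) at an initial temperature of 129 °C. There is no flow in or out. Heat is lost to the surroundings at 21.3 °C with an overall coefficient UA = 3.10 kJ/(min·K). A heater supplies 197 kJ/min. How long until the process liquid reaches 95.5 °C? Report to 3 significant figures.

891 min

Lumped-capacitance energy balance: M c_p dT/dt = UA(T_amb − T) + Q̇.
τ = M c_p/UA = 626.61 min; T_ss = T_amb + Q̇/UA = 21.3 + 197/3.10 = 84.848 °C.
T(t) = T_ss + (T₀ − T_ss)e^(−t/τ); set T = 95.5:
t = −τ ln[(T − T_ss)/(T₀ − T_ss)] = −626.61 · ln(0.24125) = 890.99 min.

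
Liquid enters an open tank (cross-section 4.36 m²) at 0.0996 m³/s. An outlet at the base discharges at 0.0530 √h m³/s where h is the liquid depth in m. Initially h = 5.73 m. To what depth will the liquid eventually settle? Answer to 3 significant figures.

3.53 m

A dh/dt = Q_in − 0.0530 √h. Steady state requires inflow = outflow:
Q_in = 0.0530 √h_ss ⇒ √h_ss = 0.0996/0.0530 = 1.8792.
h_ss = 1.8792² = 3.5316 m. (Since h₀ = 5.73 m > h_ss, the level will fall toward this value.)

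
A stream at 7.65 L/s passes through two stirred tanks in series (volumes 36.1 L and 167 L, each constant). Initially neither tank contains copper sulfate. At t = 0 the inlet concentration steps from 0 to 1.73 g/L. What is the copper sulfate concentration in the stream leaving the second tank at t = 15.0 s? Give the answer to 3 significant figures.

Time constants: τᵢ = Vᵢ/Q for each well-mixed tank.
τ₁ = 36.1/7.65 = 4.7190 s; τ₂ = 167/7.65 = 21.830 s.
Tank 1: C₁ = C_in(1 − e^(−t/τ₁)). Tank 2 (τ₁ ≠ τ₂): C₂ = C_in[1 − (τ₁ e^(−t/τ₁) − τ₂ e^(−t/τ₂))/(τ₁ − τ₂)].
At t = 15.0: e^(−t/τ₁) = 0.041641, e^(−t/τ₂) = 0.50302.
C₂ = 1.73·[1 − (4.7190·0.041641 − 21.830·0.50302)/(-17.111)] = 1.73·0.36974 = 0.63965 g/L.

0.640 g/L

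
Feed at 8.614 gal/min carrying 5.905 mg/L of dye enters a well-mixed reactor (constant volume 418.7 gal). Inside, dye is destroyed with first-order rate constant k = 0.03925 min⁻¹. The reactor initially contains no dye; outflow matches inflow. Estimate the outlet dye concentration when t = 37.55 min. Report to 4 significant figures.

1.816 mg/L

Accumulation = in − out − consumed: V dC/dt = Q C_in − Q C − k V C.
dC/dt = (Q/V) C_in − (Q/V + k) C; effective rate a = Q/V + k = 0.0205732 + 0.03925 = 0.0598232 min⁻¹.
C_ss = Q C_in/(Q + kV) = 2.03073 mg/L; C(t) = C_ss + (C₀ − C_ss) e^(−a t).
C(37.55) = 2.03073 + (-2.03073)·e^(−0.0598232·37.55) = 2.03073 + (-2.03073)·0.105783 = 1.81591 mg/L.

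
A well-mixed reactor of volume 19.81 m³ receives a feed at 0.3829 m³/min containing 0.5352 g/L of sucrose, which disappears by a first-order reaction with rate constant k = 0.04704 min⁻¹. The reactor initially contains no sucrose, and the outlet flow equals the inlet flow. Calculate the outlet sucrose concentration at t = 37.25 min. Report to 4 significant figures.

Accumulation = in − out − consumed: V dC/dt = Q C_in − Q C − k V C.
This is linear with rate a = Q/V + k = 0.0663686 min⁻¹.
C_ss = Q C_in/(Q + kV) = 0.155867 g/L; C(t) = C_ss + (C₀ − C_ss) e^(−a t).
C(37.25) = 0.155867 + (-0.155867)·e^(−0.0663686·37.25) = 0.155867 + (-0.155867)·0.0843963 = 0.142712 g/L.

0.1427 g/L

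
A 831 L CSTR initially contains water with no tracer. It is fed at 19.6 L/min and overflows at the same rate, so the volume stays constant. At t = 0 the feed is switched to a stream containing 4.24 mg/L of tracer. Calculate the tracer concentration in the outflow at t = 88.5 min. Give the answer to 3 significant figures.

3.71 mg/L

Transient balance on the dissolved component: V dC/dt = Q(C_in − C).
Rewrite as dC/dt + C/τ = C_in/τ, τ = V/Q = 42.398 min.
C approaches C_in exponentially: C(t) = C_in + (C₀ − C_in) e^(−t/τ).
C(88.5) = 4.24 + (0 − 4.24)·e^(−88.5/42.398) = 4.24 + (-4.2400)·0.12401 = 3.7142 mg/L.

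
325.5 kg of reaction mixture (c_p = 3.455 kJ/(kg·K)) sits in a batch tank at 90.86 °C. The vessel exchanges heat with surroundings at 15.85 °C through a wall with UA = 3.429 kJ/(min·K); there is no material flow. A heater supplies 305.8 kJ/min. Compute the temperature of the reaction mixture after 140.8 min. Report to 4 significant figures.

95.81 °C

Unsteady energy balance on the tank contents: M c_p dT/dt = −UA(T − T_amb) + Q̇.
dT/dt = (T_ss − T)/τ with T_ss = T_amb + Q̇/UA = 15.85 + 305.8/3.429 = 105.031 °C, τ = M c_p/UA = 325.5·3.455/3.429 = 327.968 min.
T approaches T_ss exponentially: T(t) = T_ss + (T₀ − T_ss) e^(−t/τ).
T(140.8) = 105.031 + (-14.1705)·0.650958 = 95.8061 °C.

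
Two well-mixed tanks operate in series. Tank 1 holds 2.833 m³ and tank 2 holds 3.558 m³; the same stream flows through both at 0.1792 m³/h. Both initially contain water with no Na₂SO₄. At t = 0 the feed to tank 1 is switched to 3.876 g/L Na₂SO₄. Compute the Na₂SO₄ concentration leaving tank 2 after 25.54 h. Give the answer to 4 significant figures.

1.631 g/L

Each tank obeys Vᵢ dCᵢ/dt = Q(Cᵢ₋₁ − Cᵢ), so τᵢ = Vᵢ/Q.
τ₁ = 2.833/0.1792 = 15.8092 h; τ₂ = 3.558/0.1792 = 19.8549 h.
Solving the cascade with C₁(0)=C₂(0)=0 gives C₂(t) = C_in[1 − (τ₁ e^(−t/τ₁) − τ₂ e^(−t/τ₂))/(τ₁ − τ₂)].
At t = 25.54: e^(−t/τ₁) = 0.198787, e^(−t/τ₂) = 0.276282.
C₂ = 3.876·[1 − (15.8092·0.198787 − 19.8549·0.276282)/(-4.04576)] = 3.876·0.420899 = 1.63140 g/L.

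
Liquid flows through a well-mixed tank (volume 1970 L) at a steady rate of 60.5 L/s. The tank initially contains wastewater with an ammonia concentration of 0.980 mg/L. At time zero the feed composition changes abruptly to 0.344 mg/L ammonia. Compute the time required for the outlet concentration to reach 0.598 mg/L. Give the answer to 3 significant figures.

Unsteady species balance (constant V, well mixed): V dC/dt = Q(C_in − C), so τ = V/Q = 32.562 s.
C(t) = C_in + (C₀ − C_in) e^(−t/τ). Set C = 0.598 and solve for t:
e^(−t/τ) = (C − C_in)/(C₀ − C_in) = (0.598 − 0.344)/(0.980 − 0.344) = 0.39937
t = −τ ln(…) = 32.562 × 0.91786 = 29.887 s.

29.9 s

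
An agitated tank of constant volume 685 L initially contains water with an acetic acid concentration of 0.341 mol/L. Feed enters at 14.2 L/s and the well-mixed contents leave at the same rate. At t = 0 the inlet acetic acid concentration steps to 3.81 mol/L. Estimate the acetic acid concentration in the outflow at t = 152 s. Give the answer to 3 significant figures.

Transient balance on the dissolved component: V dC/dt = Q(C_in − C).
Time constant τ = V/Q = 685/14.2 = 48.239 s.
Integrating: C(t) = C_in + (C₀ − C_in) e^(−t/τ).
C(152) = 3.81 + (0.341 − 3.81)·e^(−152/48.239) = 3.81 + (-3.4690)·0.042811 = 3.6615 mol/L.

3.66 mol/L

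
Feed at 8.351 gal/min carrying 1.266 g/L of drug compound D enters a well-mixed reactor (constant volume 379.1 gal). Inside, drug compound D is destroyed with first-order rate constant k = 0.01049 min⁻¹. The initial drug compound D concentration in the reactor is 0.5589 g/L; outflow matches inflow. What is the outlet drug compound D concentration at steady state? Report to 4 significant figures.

Species balance: V dC/dt = Q C_in − Q C − k V C.
At steady state: 0 = Q C_in − (Q + kV) C_ss, so C_ss = Q C_in/(Q + kV).
C_ss = 8.351·1.266/(8.351 + 0.01049·379.1) = 10.5724/12.3278 = 0.857606 g/L.

0.8576 g/L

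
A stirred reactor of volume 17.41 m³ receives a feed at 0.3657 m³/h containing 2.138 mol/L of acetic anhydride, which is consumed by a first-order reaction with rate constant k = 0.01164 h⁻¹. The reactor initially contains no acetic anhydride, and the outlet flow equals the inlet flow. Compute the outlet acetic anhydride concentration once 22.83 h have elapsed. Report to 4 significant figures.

0.7228 mol/L

Species balance: V dC/dt = Q C_in − Q C − k V C.
This is linear with rate a = Q/V + k = 0.0326452 h⁻¹.
C_ss = Q C_in/(Q + kV) = 1.37567 mol/L; C(t) = C_ss + (C₀ − C_ss) e^(−a t).
C(22.83) = 1.37567 + (-1.37567)·e^(−0.0326452·22.83) = 1.37567 + (-1.37567)·0.474597 = 0.722782 mol/L.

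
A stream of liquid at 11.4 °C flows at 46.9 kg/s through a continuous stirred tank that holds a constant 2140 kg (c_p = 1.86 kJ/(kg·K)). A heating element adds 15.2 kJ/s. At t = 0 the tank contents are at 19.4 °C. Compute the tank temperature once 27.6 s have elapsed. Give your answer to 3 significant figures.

First-law balance (no shaft work): M c_p dT/dt = ṁ c_p (T_in − T) + 15.2.
Rearrange: dT/dt = (T_ss − T)/τ with τ = M/ṁ = 45.629 s and T_ss = T_in + Q̇/(ṁ c_p) = 11.574 °C.
Solution: T(t) = T_ss + (T₀ − T_ss) e^(−t/τ).
T(27.6) = 11.574 + (7.8258)·e^(−27.6/45.629) = 11.574 + (7.8258)·0.54614 = 15.848 °C.

15.8 °C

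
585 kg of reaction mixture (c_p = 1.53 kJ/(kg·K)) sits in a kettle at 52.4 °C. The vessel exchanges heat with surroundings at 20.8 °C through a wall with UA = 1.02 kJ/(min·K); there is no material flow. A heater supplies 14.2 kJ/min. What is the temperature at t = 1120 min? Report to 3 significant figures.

Heat balance on the well-mixed liquid: M c_p dT/dt = −UA(T − T_amb) + Q̇.
dT/dt = (T_ss − T)/τ with T_ss = T_amb + Q̇/UA = 20.8 + 14.2/1.02 = 34.722 °C, τ = M c_p/UA = 585·1.53/1.02 = 877.50 min.
Integrating: T(t) = T_ss + (T₀ − T_ss) e^(−t/τ).
T(1120) = 34.722 + (17.678)·0.27905 = 39.655 °C.

39.7 °C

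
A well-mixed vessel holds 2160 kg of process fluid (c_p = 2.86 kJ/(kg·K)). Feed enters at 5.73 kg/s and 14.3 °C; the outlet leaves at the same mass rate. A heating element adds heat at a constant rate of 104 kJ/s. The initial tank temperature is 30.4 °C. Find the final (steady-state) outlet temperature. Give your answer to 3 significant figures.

20.6 °C

Heat balance on the well-mixed liquid: M c_p dT/dt = ṁ c_p (T_in − T) + 104.
At steady state dT/dt = 0 ⇒ T_ss = T_in + Q̇/(ṁ c_p) = 14.3 + 104/(5.73·2.86) = 20.646 °C.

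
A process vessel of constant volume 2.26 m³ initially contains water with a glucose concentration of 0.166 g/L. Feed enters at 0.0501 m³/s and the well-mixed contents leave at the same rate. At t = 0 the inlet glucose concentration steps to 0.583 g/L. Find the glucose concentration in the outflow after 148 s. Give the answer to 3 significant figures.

0.567 g/L

Species balance on the tank: V dC/dt = Q(C_in − C).
Rewrite as dC/dt + C/τ = C_in/τ, τ = V/Q = 45.110 s.
C approaches C_in exponentially: C(t) = C_in + (C₀ − C_in) e^(−t/τ).
C(148) = 0.583 + (0.166 − 0.583)·e^(−148/45.110) = 0.583 + (-0.41700)·0.037595 = 0.56732 g/L.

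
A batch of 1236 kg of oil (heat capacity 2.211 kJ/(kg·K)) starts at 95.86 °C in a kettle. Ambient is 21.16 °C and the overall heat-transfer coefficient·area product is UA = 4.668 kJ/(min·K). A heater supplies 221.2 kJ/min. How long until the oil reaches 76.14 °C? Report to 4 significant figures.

First-law balance (no shaft work): M c_p dT/dt = −UA(T − T_amb) + Q̇.
τ = M c_p/UA = 585.432 min; T_ss = T_amb + Q̇/UA = 21.16 + 221.2/4.668 = 68.5465 °C.
T(t) = T_ss + (T₀ − T_ss)e^(−t/τ); set T = 76.14:
t = −τ ln[(T − T_ss)/(T₀ − T_ss)] = −585.432 · ln(0.278014) = 749.402 min.

749.4 min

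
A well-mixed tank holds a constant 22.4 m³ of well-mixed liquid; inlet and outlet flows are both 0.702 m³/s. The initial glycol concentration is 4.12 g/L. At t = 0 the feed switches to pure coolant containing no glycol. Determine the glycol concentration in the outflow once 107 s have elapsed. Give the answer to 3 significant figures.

Species balance on the tank: V dC/dt = Q(C_in − C).
Time constant τ = V/Q = 22.4/0.702 = 31.909 s.
Integrating: C(t) = C_in + (C₀ − C_in) e^(−t/τ).
C(107) = 0 + (4.12 − 0)·e^(−107/31.909) = 0 + (4.1200)·0.034969 = 0.14407 g/L.

0.144 g/L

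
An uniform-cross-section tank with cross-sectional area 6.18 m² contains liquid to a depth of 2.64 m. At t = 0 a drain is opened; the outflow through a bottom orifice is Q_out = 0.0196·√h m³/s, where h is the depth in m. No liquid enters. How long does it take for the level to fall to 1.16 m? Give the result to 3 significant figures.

Volume balance on the tank: A dh/dt = −0.0196 √h.
Separate and integrate: 2(√h − √h₀) = −(0.0196/A) t.
t = 2A(√h₀ − √h)/0.0196 = 2·6.18·(√2.64 − √1.16)/0.0196
  = 12.360 × (1.6248 − 1.0770) / 0.0196 = 345.43 s.

345 s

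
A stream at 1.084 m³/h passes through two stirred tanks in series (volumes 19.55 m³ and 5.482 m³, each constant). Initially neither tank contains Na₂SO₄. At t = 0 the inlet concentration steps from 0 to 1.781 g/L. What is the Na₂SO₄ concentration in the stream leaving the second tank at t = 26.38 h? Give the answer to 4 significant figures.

1.212 g/L

Species balance on tank i: dCᵢ/dt = (Cᵢ₋₁ − Cᵢ)/τᵢ with τᵢ = Vᵢ/Q.
τ₁ = 19.55/1.084 = 18.0351 h; τ₂ = 5.482/1.084 = 5.05720 h.
Solving the cascade with C₁(0)=C₂(0)=0 gives C₂(t) = C_in[1 − (τ₁ e^(−t/τ₁) − τ₂ e^(−t/τ₂))/(τ₁ − τ₂)].
At t = 26.38: e^(−t/τ₁) = 0.231608, e^(−t/τ₂) = 0.00542721.
C₂ = 1.781·[1 − (18.0351·0.231608 − 5.05720·0.00542721)/(12.9779)] = 1.781·0.680253 = 1.21153 g/L.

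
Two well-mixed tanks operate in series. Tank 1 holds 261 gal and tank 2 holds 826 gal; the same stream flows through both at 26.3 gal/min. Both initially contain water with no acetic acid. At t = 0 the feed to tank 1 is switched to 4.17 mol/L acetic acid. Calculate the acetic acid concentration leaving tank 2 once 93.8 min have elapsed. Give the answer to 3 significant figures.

Time constants: τᵢ = Vᵢ/Q for each well-mixed tank.
τ₁ = 261/26.3 = 9.9240 min; τ₂ = 826/26.3 = 31.407 min.
Tank 1: C₁ = C_in(1 − e^(−t/τ₁)). Tank 2 (τ₁ ≠ τ₂): C₂ = C_in[1 − (τ₁ e^(−t/τ₁) − τ₂ e^(−t/τ₂))/(τ₁ − τ₂)].
At t = 93.8: e^(−t/τ₁) = 7.8542e-05, e^(−t/τ₂) = 0.050458.
C₂ = 4.17·[1 − (9.9240·7.8542e-05 − 31.407·0.050458)/(-21.483)] = 4.17·0.92627 = 3.8625 mol/L.

3.86 mol/L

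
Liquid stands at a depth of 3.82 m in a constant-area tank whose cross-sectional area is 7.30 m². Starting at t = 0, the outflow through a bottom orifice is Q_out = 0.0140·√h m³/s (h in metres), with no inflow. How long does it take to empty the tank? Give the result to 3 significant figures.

With no inflow, A dh/dt = −0.0140 √h.
This is separable: 2 d(√h)/dt = −0.0140/A, so √h = √h₀ − (0.0140/(2A)) t.
Set h = 0: 2√h₀ = (0.0140/A) t_empty ⇒ t_empty = 2A√h₀/0.0140.
t_empty = 2·7.30·√3.82/0.0140 = 14.600·1.9545/0.0140 = 2038.2 s.

2040 s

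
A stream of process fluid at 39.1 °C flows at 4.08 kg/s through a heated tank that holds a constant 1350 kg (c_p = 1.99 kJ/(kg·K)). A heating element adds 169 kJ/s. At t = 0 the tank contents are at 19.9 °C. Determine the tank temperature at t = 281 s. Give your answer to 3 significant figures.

42.8 °C

M c_p dT/dt = ṁ c_p (T_in − T) + Q̇.
Rearrange: dT/dt = (T_ss − T)/τ with τ = M/ṁ = 330.88 s and T_ss = T_in + Q̇/(ṁ c_p) = 59.915 °C.
Solution: T(t) = T_ss + (T₀ − T_ss) e^(−t/τ).
T(281) = 59.915 + (-40.015)·e^(−281/330.88) = 59.915 + (-40.015)·0.42774 = 42.799 °C.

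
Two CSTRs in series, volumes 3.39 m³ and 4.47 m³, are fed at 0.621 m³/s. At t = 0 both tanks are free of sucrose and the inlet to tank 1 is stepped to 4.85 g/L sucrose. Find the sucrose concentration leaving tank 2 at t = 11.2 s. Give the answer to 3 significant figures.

Time constants: τᵢ = Vᵢ/Q for each well-mixed tank.
τ₁ = 3.39/0.621 = 5.4589 s; τ₂ = 4.47/0.621 = 7.1981 s.
Tank 1: C₁ = C_in(1 − e^(−t/τ₁)). Tank 2 (τ₁ ≠ τ₂): C₂ = C_in[1 − (τ₁ e^(−t/τ₁) − τ₂ e^(−t/τ₂))/(τ₁ − τ₂)].
At t = 11.2: e^(−t/τ₁) = 0.12852, e^(−t/τ₂) = 0.21098.
C₂ = 4.85·[1 − (5.4589·0.12852 − 7.1981·0.21098)/(-1.7391)] = 4.85·0.53017 = 2.5713 g/L.

2.57 g/L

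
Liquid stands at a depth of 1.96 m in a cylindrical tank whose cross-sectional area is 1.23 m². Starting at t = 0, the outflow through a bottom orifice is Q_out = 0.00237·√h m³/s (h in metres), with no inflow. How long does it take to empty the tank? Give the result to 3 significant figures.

1450 s

With no inflow, A dh/dt = −0.00237 √h.
This is separable: 2 d(√h)/dt = −0.00237/A, so √h = √h₀ − (0.00237/(2A)) t.
Set h = 0: 2√h₀ = (0.00237/A) t_empty ⇒ t_empty = 2A√h₀/0.00237.
t_empty = 2·1.23·√1.96/0.00237 = 2.4600·1.4000/0.00237 = 1453.2 s.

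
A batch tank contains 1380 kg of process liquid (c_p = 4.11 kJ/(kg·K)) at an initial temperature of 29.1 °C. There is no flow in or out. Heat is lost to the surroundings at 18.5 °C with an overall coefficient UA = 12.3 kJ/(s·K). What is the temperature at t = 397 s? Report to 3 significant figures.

Lumped-capacitance energy balance: M c_p dT/dt = UA(T_amb − T).
dT/dt = (T_ss − T)/τ with T_ss = T_amb = 18.500 °C, τ = M c_p/UA = 1380·4.11/12.3 = 461.12 s.
This is linear first-order; T(t) = T_ss + (T₀ − T_ss) e^(−t/τ).
T(397) = 18.500 + (10.600)·0.42276 = 22.981 °C.

23.0 °C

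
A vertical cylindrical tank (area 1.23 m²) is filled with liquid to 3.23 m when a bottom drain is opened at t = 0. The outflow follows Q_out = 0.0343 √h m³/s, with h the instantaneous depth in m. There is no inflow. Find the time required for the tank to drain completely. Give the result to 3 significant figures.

129 s

With no inflow, A dh/dt = −0.0343 √h.
∫ h^(−1/2) dh = −(0.0343/A) ∫ dt, giving 2√h = 2√h₀ − (0.0343/A) t.
Set h = 0: 2√h₀ = (0.0343/A) t_empty ⇒ t_empty = 2A√h₀/0.0343.
t_empty = 2·1.23·√3.23/0.0343 = 2.4600·1.7972/0.0343 = 128.90 s.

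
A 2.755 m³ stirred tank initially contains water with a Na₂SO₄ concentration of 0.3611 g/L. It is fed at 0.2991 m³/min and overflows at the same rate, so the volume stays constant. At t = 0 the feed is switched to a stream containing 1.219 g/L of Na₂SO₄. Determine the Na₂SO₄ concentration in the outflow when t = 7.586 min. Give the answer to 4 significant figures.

0.8425 g/L

Accumulation = in − out for the solute gives V dC/dt = Q(C_in − C).
Rewrite as dC/dt + C/τ = C_in/τ, τ = V/Q = 9.21097 min.
This is linear first-order; C(t) = C_in + (C₀ − C_in) e^(−t/τ).
C(7.586) = 1.219 + (0.3611 − 1.219)·e^(−7.586/9.21097) = 1.219 + (-0.857900)·0.438856 = 0.842505 g/L.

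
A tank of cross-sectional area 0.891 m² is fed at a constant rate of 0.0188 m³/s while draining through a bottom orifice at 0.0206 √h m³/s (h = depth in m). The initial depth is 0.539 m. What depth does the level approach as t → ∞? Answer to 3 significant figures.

0.833 m

A dh/dt = Q_in − 0.0206 √h. Steady state requires inflow = outflow:
Q_in = 0.0206 √h_ss ⇒ √h_ss = 0.0188/0.0206 = 0.91262.
h_ss = 0.91262² = 0.83288 m. (Since h₀ = 0.539 m < h_ss, the level will rise toward this value.)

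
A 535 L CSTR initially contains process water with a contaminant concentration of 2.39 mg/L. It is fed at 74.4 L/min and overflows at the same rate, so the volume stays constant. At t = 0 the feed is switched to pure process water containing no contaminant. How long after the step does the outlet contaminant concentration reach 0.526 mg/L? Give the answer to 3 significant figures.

Unsteady species balance (constant V, well mixed): V dC/dt = Q(C_in − C), so τ = V/Q = 7.1909 min.
C(t) = C_in + (C₀ − C_in) e^(−t/τ). Set C = 0.526 and solve for t:
e^(−t/τ) = (C − C_in)/(C₀ − C_in) = (0.526 − 0)/(2.39 − 0) = 0.22008
t = −τ ln(…) = 7.1909 × 1.5137 = 10.885 min.

10.9 min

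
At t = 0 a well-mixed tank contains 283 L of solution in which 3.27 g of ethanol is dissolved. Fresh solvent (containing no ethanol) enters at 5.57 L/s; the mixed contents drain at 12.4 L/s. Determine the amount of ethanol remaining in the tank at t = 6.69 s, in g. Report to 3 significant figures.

2.38 g

Total volume: dV/dt = Q_in − Q_out = -6.8300 L/s, so V(t) = 283 − 6.8300 t and V(6.69) = 237.31 L.
No ethanol enters, so dm/dt = −Q_out · (m/V).
dm/m = −Q_out dt/(V₀ − 6.8300 t); integrating gives ln(m/m₀) = −(Q_out/(Q_in−Q_out)) ln(V/V₀).
m = m₀ (V₀/V)^(Q_out/(Q_in−Q_out)) = 3.27 × (283/237.31)^(-1.8155) = 2.3752 g.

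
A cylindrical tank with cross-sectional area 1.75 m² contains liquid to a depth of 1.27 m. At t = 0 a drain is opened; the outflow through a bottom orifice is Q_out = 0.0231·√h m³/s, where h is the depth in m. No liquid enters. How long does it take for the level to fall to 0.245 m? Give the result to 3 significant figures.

95.8 s

A dh/dt = −Q_out = −0.0231 √h.
This is separable: 2 d(√h)/dt = −0.0231/A, so √h = √h₀ − (0.0231/(2A)) t.
t = 2A(√h₀ − √h)/0.0231 = 2·1.75·(√1.27 − √0.245)/0.0231
  = 3.5000 × (1.1269 − 0.49497) / 0.0231 = 95.753 s.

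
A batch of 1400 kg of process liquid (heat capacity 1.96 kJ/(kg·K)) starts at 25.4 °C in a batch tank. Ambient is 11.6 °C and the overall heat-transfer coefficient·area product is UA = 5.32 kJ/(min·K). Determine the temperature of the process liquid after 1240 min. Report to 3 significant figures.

M c_p dT/dt = −UA(T − T_amb).
dT/dt = (T_ss − T)/τ with T_ss = T_amb = 11.600 °C, τ = M c_p/UA = 1400·1.96/5.32 = 515.79 min.
T approaches T_ss exponentially: T(t) = T_ss + (T₀ − T_ss) e^(−t/τ).
T(1240) = 11.600 + (13.800)·0.090348 = 12.847 °C.

12.8 °C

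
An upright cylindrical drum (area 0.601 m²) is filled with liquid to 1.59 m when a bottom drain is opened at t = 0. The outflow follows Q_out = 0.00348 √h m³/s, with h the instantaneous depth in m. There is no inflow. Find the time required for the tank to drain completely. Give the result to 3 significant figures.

436 s

Unsteady balance on liquid volume: A dh/dt = −0.00348 √h.
Separate and integrate: 2(√h − √h₀) = −(0.00348/A) t.
Set h = 0: 2√h₀ = (0.00348/A) t_empty ⇒ t_empty = 2A√h₀/0.00348.
t_empty = 2·0.601·√1.59/0.00348 = 1.2020·1.2610/0.00348 = 435.54 s.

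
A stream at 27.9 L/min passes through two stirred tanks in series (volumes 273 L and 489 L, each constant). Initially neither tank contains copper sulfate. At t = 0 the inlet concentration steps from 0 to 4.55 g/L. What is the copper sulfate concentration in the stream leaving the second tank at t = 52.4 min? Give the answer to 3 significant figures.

Time constants: τᵢ = Vᵢ/Q for each well-mixed tank.
τ₁ = 273/27.9 = 9.7849 min; τ₂ = 489/27.9 = 17.527 min.
Solving the cascade with C₁(0)=C₂(0)=0 gives C₂(t) = C_in[1 − (τ₁ e^(−t/τ₁) − τ₂ e^(−t/τ₂))/(τ₁ − τ₂)].
At t = 52.4: e^(−t/τ₁) = 0.0047237, e^(−t/τ₂) = 0.050303.
C₂ = 4.55·[1 − (9.7849·0.0047237 − 17.527·0.050303)/(-7.7419)] = 4.55·0.89209 = 4.0590 g/L.

4.06 g/L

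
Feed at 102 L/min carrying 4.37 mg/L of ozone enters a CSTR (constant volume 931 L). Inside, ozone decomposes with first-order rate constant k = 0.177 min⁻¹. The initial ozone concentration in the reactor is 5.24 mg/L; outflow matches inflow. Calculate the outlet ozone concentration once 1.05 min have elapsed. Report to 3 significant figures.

V dC/dt = Q(C_in − C) − k V C.
This is linear with rate a = Q/V + k = 0.28656 min⁻¹.
C_ss = Q C_in/(Q + kV) = 1.6708 mg/L; C(t) = C_ss + (C₀ − C_ss) e^(−a t).
C(1.05) = 1.6708 + (3.5692)·e^(−0.28656·1.05) = 1.6708 + (3.5692)·0.74016 = 4.3126 mg/L.

4.31 mg/L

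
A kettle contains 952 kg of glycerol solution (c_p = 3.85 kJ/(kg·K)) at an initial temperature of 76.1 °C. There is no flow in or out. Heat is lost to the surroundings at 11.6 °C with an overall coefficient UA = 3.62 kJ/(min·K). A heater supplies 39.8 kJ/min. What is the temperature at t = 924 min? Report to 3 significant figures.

44.1 °C

Heat balance on the well-mixed liquid: M c_p dT/dt = −UA(T − T_amb) + Q̇.
dT/dt = (T_ss − T)/τ with T_ss = T_amb + Q̇/UA = 11.6 + 39.8/3.62 = 22.594 °C, τ = M c_p/UA = 952·3.85/3.62 = 1012.5 min.
Solution: T(t) = T_ss + (T₀ − T_ss) e^(−t/τ).
T(924) = 22.594 + (53.506)·0.40148 = 44.076 °C.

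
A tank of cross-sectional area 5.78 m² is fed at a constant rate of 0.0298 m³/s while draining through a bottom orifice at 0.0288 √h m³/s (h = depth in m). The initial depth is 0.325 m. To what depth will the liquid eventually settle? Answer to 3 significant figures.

1.07 m

Level balance: A dh/dt = 0.0298 − 0.0288 √h. Setting dh/dt = 0:
Q_in = 0.0288 √h_ss ⇒ √h_ss = 0.0298/0.0288 = 1.0347.
h_ss = 1.0347² = 1.0707 m. (Since h₀ = 0.325 m < h_ss, the level will rise toward this value.)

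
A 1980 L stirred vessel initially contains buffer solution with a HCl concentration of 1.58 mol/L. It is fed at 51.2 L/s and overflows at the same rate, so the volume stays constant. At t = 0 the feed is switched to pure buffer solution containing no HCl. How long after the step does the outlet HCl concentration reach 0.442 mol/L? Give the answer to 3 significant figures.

49.3 s

Species balance on the tank: V dC/dt = Q(C_in − C), so τ = V/Q = 38.672 s.
C(t) = C_in + (C₀ − C_in) e^(−t/τ). Set C = 0.442 and solve for t:
e^(−t/τ) = (C − C_in)/(C₀ − C_in) = (0.442 − 0)/(1.58 − 0) = 0.27975
t = −τ ln(…) = 38.672 × 1.2739 = 49.263 s.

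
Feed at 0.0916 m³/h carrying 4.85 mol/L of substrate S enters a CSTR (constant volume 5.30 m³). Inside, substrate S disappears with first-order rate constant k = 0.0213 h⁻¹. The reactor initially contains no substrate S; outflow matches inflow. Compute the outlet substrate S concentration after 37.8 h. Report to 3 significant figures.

1.67 mol/L

Species balance: V dC/dt = Q C_in − Q C − k V C.
This is linear with rate a = Q/V + k = 0.038583 h⁻¹.
C_ss = Q C_in/(Q + kV) = 2.1725 mol/L; C(t) = C_ss + (C₀ − C_ss) e^(−a t).
C(37.8) = 2.1725 + (-2.1725)·e^(−0.038583·37.8) = 2.1725 + (-2.1725)·0.23260 = 1.6672 mol/L.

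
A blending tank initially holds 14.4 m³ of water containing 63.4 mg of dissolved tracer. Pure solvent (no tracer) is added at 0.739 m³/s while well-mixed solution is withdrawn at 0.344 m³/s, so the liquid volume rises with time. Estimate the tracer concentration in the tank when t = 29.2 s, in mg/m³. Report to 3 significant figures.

Let m(t) be the amount of tracer. Volume: V(t) = V₀ + (Q_in − Q_out) t = 14.4 + 0.39500 t; V(29.2) = 25.934 m³.
Solute balance: dm/dt = 0 − Q_out C = −Q_out m/V(t).
dm/m = −Q_out dt/(V₀ + 0.39500 t); integrating gives ln(m/m₀) = −(Q_out/(Q_in−Q_out)) ln(V/V₀).
m = m₀ (V₀/V)^(Q_out/(Q_in−Q_out)) = 63.4 × (14.4/25.934)^(0.87089) = 37.981 mg.
C = m/V = 37.981/25.934 = 1.4645 mg/m³.

1.46 mg/m³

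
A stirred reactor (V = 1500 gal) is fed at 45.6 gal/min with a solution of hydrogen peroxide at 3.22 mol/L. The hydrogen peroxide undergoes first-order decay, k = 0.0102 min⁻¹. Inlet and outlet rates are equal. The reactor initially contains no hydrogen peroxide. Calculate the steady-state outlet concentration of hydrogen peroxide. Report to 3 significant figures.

Species balance: V dC/dt = Q C_in − Q C − k V C.
At steady state: 0 = Q C_in − (Q + kV) C_ss, so C_ss = Q C_in/(Q + kV).
C_ss = 45.6·3.22/(45.6 + 0.0102·1500) = 146.83/60.900 = 2.4110 mol/L.

2.41 mol/L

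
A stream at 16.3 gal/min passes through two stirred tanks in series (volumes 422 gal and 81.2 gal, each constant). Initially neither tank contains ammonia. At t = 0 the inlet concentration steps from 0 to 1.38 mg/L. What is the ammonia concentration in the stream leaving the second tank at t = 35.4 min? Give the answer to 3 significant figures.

0.945 mg/L

Species balance on tank i: dCᵢ/dt = (Cᵢ₋₁ − Cᵢ)/τᵢ with τᵢ = Vᵢ/Q.
τ₁ = 422/16.3 = 25.890 min; τ₂ = 81.2/16.3 = 4.9816 min.
Tank 1: C₁ = C_in(1 − e^(−t/τ₁)). Tank 2 (τ₁ ≠ τ₂): C₂ = C_in[1 − (τ₁ e^(−t/τ₁) − τ₂ e^(−t/τ₂))/(τ₁ − τ₂)].
At t = 35.4: e^(−t/τ₁) = 0.25478, e^(−t/τ₂) = 0.00082004.
C₂ = 1.38·[1 − (25.890·0.25478 − 4.9816·0.00082004)/(20.908)] = 1.38·0.68471 = 0.94490 mg/L.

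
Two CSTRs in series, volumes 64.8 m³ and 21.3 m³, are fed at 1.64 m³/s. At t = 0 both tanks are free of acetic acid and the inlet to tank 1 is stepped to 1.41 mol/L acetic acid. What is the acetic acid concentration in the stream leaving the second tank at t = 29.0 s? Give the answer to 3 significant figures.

Species balance on tank i: dCᵢ/dt = (Cᵢ₋₁ − Cᵢ)/τᵢ with τᵢ = Vᵢ/Q.
τ₁ = 64.8/1.64 = 39.512 s; τ₂ = 21.3/1.64 = 12.988 s.
Tank 1: C₁ = C_in(1 − e^(−t/τ₁)). Tank 2 (τ₁ ≠ τ₂): C₂ = C_in[1 − (τ₁ e^(−t/τ₁) − τ₂ e^(−t/τ₂))/(τ₁ − τ₂)].
At t = 29.0: e^(−t/τ₁) = 0.48001, e^(−t/τ₂) = 0.10722.
C₂ = 1.41·[1 − (39.512·0.48001 − 12.988·0.10722)/(26.524)] = 1.41·0.33745 = 0.47581 mol/L.

0.476 mol/L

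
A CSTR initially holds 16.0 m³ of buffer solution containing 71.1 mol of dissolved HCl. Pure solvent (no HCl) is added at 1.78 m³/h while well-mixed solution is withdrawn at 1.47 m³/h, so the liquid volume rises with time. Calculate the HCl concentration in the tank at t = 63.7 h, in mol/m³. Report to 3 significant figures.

0.0440 mol/m³

Total volume: dV/dt = Q_in − Q_out = 0.31000 m³/h, so V(t) = 16.0 + 0.31000 t and V(63.7) = 35.747 m³.
Species balance (pure solvent in): dm/dt = −Q_out · m/V(t).
Separate: dm/m = −Q_out dt/V(t) ⇒ ln(m/m₀) = −(Q_out/(Q_in−Q_out)) ln(V/V₀).
m = m₀ (V₀/V)^(Q_out/(Q_in−Q_out)) = 71.1 × (16.0/35.747)^(4.7419) = 1.5717 mol.
C = m/V = 1.5717/35.747 = 0.043967 mol/m³.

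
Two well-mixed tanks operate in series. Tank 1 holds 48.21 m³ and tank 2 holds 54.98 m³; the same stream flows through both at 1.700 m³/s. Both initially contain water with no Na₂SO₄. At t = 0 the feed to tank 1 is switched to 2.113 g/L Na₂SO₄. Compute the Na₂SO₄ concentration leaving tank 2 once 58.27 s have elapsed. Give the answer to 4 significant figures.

Species balance on tank i: dCᵢ/dt = (Cᵢ₋₁ − Cᵢ)/τᵢ with τᵢ = Vᵢ/Q.
τ₁ = 48.21/1.700 = 28.3588 s; τ₂ = 54.98/1.700 = 32.3412 s.
Tank 1: C₁ = C_in(1 − e^(−t/τ₁)). Tank 2 (τ₁ ≠ τ₂): C₂ = C_in[1 − (τ₁ e^(−t/τ₁) − τ₂ e^(−t/τ₂))/(τ₁ − τ₂)].
At t = 58.27: e^(−t/τ₁) = 0.128126, e^(−t/τ₂) = 0.165014.
C₂ = 2.113·[1 − (28.3588·0.128126 − 32.3412·0.165014)/(-3.98235)] = 2.113·0.572307 = 1.20929 g/L.

1.209 g/L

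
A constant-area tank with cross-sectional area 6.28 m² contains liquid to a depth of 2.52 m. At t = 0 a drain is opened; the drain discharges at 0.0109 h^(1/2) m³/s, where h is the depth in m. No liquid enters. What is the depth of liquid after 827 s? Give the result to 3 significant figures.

Mass balance (ρ constant): A dh/dt = −0.0109 √h.
∫ h^(−1/2) dh = −(0.0109/A) ∫ dt, giving 2√h = 2√h₀ − (0.0109/A) t.
√h = √2.52 − 0.0109·827/(2·6.28) = 1.5875 − 0.71770 = 0.86975.
h = 0.86975² = 0.75647 m.

0.756 m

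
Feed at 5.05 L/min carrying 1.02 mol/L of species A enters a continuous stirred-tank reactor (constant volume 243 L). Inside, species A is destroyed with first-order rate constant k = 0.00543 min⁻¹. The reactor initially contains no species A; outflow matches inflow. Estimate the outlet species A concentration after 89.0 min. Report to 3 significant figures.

Species balance: V dC/dt = Q C_in − Q C − k V C.
dC/dt = (Q/V) C_in − (Q/V + k) C; effective rate a = Q/V + k = 0.020782 + 0.00543 = 0.026212 min⁻¹.
C_ss = Q C_in/(Q + kV) = 0.80870 mol/L; C(t) = C_ss + (C₀ − C_ss) e^(−a t).
C(89.0) = 0.80870 + (-0.80870)·e^(−0.026212·89.0) = 0.80870 + (-0.80870)·0.097018 = 0.73024 mol/L.

0.730 mol/L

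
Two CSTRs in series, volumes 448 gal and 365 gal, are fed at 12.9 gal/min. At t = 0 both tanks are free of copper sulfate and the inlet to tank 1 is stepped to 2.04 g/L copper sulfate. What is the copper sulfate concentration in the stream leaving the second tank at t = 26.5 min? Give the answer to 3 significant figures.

0.423 g/L

Species balance on tank i: dCᵢ/dt = (Cᵢ₋₁ − Cᵢ)/τᵢ with τᵢ = Vᵢ/Q.
τ₁ = 448/12.9 = 34.729 min; τ₂ = 365/12.9 = 28.295 min.
Tank 1: C₁ = C_in(1 − e^(−t/τ₁)). Tank 2 (τ₁ ≠ τ₂): C₂ = C_in[1 − (τ₁ e^(−t/τ₁) − τ₂ e^(−t/τ₂))/(τ₁ − τ₂)].
At t = 26.5: e^(−t/τ₁) = 0.46624, e^(−t/τ₂) = 0.39197.
C₂ = 2.04·[1 − (34.729·0.46624 − 28.295·0.39197)/(6.4341)] = 2.04·0.20715 = 0.42259 g/L.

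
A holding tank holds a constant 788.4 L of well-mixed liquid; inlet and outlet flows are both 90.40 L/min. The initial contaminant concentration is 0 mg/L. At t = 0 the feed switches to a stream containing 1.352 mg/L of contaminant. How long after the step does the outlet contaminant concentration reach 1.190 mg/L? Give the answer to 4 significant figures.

Species balance: V dC/dt = Q(C_in − C) ⇒ τ = V/Q = 8.72124 min.
C(t) = C_in + (C₀ − C_in) e^(−t/τ). Set C = 1.190 and solve for t:
e^(−t/τ) = (C − C_in)/(C₀ − C_in) = (1.190 − 1.352)/(0 − 1.352) = 0.119822
t = −τ ln(…) = 8.72124 × 2.12174 = 18.5042 min.

18.50 min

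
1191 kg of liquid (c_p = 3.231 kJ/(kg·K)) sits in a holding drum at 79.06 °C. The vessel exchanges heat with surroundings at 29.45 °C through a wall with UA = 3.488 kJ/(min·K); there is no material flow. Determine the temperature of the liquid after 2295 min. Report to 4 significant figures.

Lumped-capacitance energy balance: M c_p dT/dt = UA(T_amb − T).
dT/dt = (T_ss − T)/τ with T_ss = T_amb = 29.4500 °C, τ = M c_p/UA = 1191·3.231/3.488 = 1103.25 min.
T approaches T_ss exponentially: T(t) = T_ss + (T₀ − T_ss) e^(−t/τ).
T(2295) = 29.4500 + (49.6100)·0.124902 = 35.6464 °C.

35.65 °C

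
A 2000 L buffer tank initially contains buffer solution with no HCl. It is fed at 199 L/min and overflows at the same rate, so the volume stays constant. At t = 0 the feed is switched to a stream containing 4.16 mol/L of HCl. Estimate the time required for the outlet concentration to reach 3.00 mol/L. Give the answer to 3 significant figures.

12.8 min

Unsteady species balance (constant V, well mixed): V dC/dt = Q(C_in − C), so τ = V/Q = 10.050 min.
C(t) = C_in + (C₀ − C_in) e^(−t/τ). Set C = 3.00 and solve for t:
e^(−t/τ) = (C − C_in)/(C₀ − C_in) = (3.00 − 4.16)/(0 − 4.16) = 0.27885
t = −τ ln(…) = 10.050 × 1.2771 = 12.835 min.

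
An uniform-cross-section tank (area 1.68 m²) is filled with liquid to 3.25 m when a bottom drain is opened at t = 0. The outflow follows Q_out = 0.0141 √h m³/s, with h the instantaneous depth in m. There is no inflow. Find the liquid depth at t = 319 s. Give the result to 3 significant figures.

With no inflow, A dh/dt = −0.0141 √h.
∫ h^(−1/2) dh = −(0.0141/A) ∫ dt, giving 2√h = 2√h₀ − (0.0141/A) t.
√h = √3.25 − 0.0141·319/(2·1.68) = 1.8028 − 1.3387 = 0.46411.
h = 0.46411² = 0.21540 m.

0.215 m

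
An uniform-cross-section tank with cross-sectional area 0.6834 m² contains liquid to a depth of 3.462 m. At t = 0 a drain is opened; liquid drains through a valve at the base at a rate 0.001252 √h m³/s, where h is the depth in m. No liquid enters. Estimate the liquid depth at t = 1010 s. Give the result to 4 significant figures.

A dh/dt = −Q_out = −0.001252 √h.
Separate and integrate: 2(√h − √h₀) = −(0.001252/A) t.
√h = √3.462 − 0.001252·1010/(2·0.6834) = 1.86065 − 0.925168 = 0.935477.
h = 0.935477² = 0.875117 m.

0.8751 m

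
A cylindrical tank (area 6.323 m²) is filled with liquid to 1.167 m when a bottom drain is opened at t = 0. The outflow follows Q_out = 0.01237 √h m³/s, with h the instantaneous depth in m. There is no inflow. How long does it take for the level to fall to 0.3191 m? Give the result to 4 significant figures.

Accumulation of liquid (constant cross-section A): A dh/dt = −0.01237 √h.
∫ h^(−1/2) dh = −(0.01237/A) ∫ dt, giving 2√h = 2√h₀ − (0.01237/A) t.
t = 2A(√h₀ − √h)/0.01237 = 2·6.323·(√1.167 − √0.3191)/0.01237
  = 12.6460 × (1.08028 − 0.564889) / 0.01237 = 526.888 s.

526.9 s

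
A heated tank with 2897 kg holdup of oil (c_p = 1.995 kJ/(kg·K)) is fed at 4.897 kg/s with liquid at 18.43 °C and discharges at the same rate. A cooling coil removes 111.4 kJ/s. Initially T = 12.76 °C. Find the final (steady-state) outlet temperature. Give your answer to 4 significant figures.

M c_p dT/dt = ṁ c_p (T_in − T) − Q̇.
At steady state dT/dt = 0 ⇒ T_ss = T_in − Q̇/(ṁ c_p) = 18.43 − 111.4/(4.897·1.995) = 7.02718 °C.

7.027 °C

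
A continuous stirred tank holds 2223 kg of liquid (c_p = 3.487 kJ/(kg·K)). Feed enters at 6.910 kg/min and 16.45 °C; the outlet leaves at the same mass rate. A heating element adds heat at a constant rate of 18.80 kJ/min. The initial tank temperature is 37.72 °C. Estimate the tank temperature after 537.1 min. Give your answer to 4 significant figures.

Heat balance on the well-mixed liquid: M c_p dT/dt = ṁ c_p (T_in − T) + 18.80.
Rearrange: dT/dt = (T_ss − T)/τ with τ = M/ṁ = 321.708 min and T_ss = T_in + Q̇/(ṁ c_p) = 17.2302 °C.
T approaches T_ss exponentially: T(t) = T_ss + (T₀ − T_ss) e^(−t/τ).
T(537.1) = 17.2302 + (20.4898)·e^(−537.1/321.708) = 17.2302 + (20.4898)·0.188336 = 21.0892 °C.

21.09 °C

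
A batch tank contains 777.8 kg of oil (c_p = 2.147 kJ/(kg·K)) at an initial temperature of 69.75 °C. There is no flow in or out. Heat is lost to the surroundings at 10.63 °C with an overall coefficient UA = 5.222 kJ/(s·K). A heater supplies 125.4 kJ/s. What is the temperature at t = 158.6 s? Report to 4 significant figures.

Lumped-capacitance energy balance: M c_p dT/dt = UA(T_amb − T) + Q̇.
dT/dt = (T_ss − T)/τ with T_ss = T_amb + Q̇/UA = 10.63 + 125.4/5.222 = 34.6438 °C, τ = M c_p/UA = 777.8·2.147/5.222 = 319.789 s.
Integrating: T(t) = T_ss + (T₀ − T_ss) e^(−t/τ).
T(158.6) = 34.6438 + (35.1062)·0.608991 = 56.0231 °C.

56.02 °C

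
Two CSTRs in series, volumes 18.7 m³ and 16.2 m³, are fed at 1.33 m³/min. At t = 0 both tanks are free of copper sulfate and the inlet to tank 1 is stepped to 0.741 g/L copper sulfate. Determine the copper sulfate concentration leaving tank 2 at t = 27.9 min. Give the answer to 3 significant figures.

Each tank obeys Vᵢ dCᵢ/dt = Q(Cᵢ₋₁ − Cᵢ), so τᵢ = Vᵢ/Q.
τ₁ = 18.7/1.33 = 14.060 min; τ₂ = 16.2/1.33 = 12.180 min.
Tank 1: C₁ = C_in(1 − e^(−t/τ₁)). Tank 2 (τ₁ ≠ τ₂): C₂ = C_in[1 − (τ₁ e^(−t/τ₁) − τ₂ e^(−t/τ₂))/(τ₁ − τ₂)].
At t = 27.9: e^(−t/τ₁) = 0.13747, e^(−t/τ₂) = 0.10121.
C₂ = 0.741·[1 − (14.060·0.13747 − 12.180·0.10121)/(1.8797)] = 0.741·0.62755 = 0.46501 g/L.

0.465 g/L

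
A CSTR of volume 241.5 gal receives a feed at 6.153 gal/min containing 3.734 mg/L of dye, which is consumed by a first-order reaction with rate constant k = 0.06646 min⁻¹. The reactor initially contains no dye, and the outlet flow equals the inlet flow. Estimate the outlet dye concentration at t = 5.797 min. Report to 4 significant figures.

0.4275 mg/L

Species balance: V dC/dt = Q C_in − Q C − k V C.
dC/dt = (Q/V) C_in − (Q/V + k) C; effective rate a = Q/V + k = 0.0254783 + 0.06646 = 0.0919383 min⁻¹.
C_ss = Q C_in/(Q + kV) = 1.03478 mg/L; C(t) = C_ss + (C₀ − C_ss) e^(−a t).
C(5.797) = 1.03478 + (-1.03478)·e^(−0.0919383·5.797) = 1.03478 + (-1.03478)·0.586862 = 0.427507 mg/L.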